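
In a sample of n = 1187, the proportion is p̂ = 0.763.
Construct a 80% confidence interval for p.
(0.747, 0.779)

Proportion CI:
SE = √(p̂(1-p̂)/n) = √(0.763 · 0.237 / 1187) = 0.01234

z* = 1.282
Margin = z* · SE = 1.282 · 0.01234 = 0.0158

CI: 0.763 ± 0.0158 = (0.747, 0.779)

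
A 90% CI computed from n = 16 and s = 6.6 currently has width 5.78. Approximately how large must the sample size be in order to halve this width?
n ≈ 64

CI width ∝ 1/√n
To reduce width by factor 2, need √n to grow by 2 → need 2² = 4 times as many samples.

Current: n = 16, width = 5.78
New: n = 64, width ≈ 2.75

Width reduced by factor of 5.78/2.75 = 2.10.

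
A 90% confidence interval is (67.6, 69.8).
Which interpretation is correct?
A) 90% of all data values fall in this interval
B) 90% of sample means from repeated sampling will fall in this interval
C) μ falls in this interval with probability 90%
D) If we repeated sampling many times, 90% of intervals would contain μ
D

A) Wrong — a CI is about the parameter μ, not individual data values.
B) Wrong — coverage applies to intervals containing μ, not to future x̄ values.
C) Wrong — μ is fixed; the randomness lives in the interval, not in μ.
D) Correct — this is the frequentist long-run coverage interpretation.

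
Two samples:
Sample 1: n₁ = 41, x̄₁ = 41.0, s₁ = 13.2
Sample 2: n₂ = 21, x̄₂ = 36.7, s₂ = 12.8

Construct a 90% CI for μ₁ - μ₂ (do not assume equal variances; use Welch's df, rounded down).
(-1.54, 10.14)

Difference: x̄₁ - x̄₂ = 4.30
SE = √(s₁²/n₁ + s₂²/n₂) = √(13.2²/41 + 12.8²/21) = 3.4716
df = 41.56 → 41 (Welch–Satterthwaite, rounded down)
t* = 1.683

CI: 4.30 ± 1.683 · 3.4716 = 4.30 ± 5.84 = (-1.54, 10.14)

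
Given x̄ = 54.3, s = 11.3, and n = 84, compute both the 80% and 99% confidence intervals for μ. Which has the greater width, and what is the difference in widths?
99% CI is wider by 3.31

df = 83
80% CI: t* = 1.292, (52.71, 55.89), width = 2 · t* · s/√n = 3.19
99% CI: t* = 2.636, (51.05, 57.55), width = 2 · t* · s/√n = 6.50

The 99% CI is wider by 6.50 - 3.19 = 3.31.
Higher confidence requires a wider interval.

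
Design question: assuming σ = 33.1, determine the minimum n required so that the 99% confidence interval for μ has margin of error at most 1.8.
n ≥ 2244

For margin E ≤ 1.8:
n ≥ (z* · σ / E)²
n ≥ (2.576 · 33.1 / 1.8)²
n ≥ 2243.90

Minimum n = 2244 (rounding up)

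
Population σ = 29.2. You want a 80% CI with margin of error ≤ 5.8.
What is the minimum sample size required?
n ≥ 42

For margin E ≤ 5.8:
n ≥ (z* · σ / E)²
n ≥ (1.282 · 29.2 / 5.8)²
n ≥ 41.66

Minimum n = 42 (rounding up)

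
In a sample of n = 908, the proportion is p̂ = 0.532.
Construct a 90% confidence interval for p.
(0.505, 0.559)

Proportion CI:
SE = √(p̂(1-p̂)/n) = √(0.532 · 0.468 / 908) = 0.01656

z* = 1.645
Margin = z* · SE = 1.645 · 0.01656 = 0.0272

CI: 0.532 ± 0.0272 = (0.505, 0.559)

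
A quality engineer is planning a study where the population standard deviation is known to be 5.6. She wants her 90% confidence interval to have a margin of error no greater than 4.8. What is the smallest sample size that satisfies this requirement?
n ≥ 4

For margin E ≤ 4.8:
n ≥ (z* · σ / E)²
n ≥ (1.645 · 5.6 / 4.8)²
n ≥ 3.68

Minimum n = 4 (rounding up)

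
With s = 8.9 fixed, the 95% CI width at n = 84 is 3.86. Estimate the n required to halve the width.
n ≈ 336

CI width ∝ 1/√n
To reduce width by factor 2, need √n to grow by 2 → need 2² = 4 times as many samples.

Current: n = 84, width = 3.86
New: n = 336, width ≈ 1.91

Width reduced by factor of 3.86/1.91 = 2.02.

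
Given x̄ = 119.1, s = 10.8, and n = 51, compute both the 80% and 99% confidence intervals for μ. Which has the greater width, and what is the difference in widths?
99% CI is wider by 4.17

df = 50
80% CI: t* = 1.299, (117.14, 121.06), width = 2 · t* · s/√n = 3.93
99% CI: t* = 2.678, (115.05, 123.15), width = 2 · t* · s/√n = 8.10

The 99% CI is wider by 8.10 - 3.93 = 4.17.
Higher confidence requires a wider interval.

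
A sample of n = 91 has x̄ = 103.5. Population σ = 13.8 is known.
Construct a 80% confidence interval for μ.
(101.65, 105.35)

z-interval (σ known):
z* = 1.282 for 80% confidence

Margin of error = z* · σ/√n = 1.282 · 13.8/√91 = 1.85

CI: (103.5 - 1.85, 103.5 + 1.85) = (101.65, 105.35)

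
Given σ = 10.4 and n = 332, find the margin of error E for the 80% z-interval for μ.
Margin of error = 0.73

Margin of error = z* · σ/√n
= 1.282 · 10.4/√332
= 1.282 · 10.4/18.2209
= 0.73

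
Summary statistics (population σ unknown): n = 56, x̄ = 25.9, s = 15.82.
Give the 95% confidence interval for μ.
(21.66, 30.14)

t-interval (σ unknown):
df = n - 1 = 55
t* = 2.004 for 95% confidence

Margin of error = t* · s/√n = 2.004 · 15.82/√56 = 4.24

CI: (21.66, 30.14)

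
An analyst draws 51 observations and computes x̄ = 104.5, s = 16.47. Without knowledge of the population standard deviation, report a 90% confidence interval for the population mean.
(100.63, 108.37)

t-interval (σ unknown):
df = n - 1 = 50
t* = 1.676 for 90% confidence

Margin of error = t* · s/√n = 1.676 · 16.47/√51 = 3.87

CI: (100.63, 108.37)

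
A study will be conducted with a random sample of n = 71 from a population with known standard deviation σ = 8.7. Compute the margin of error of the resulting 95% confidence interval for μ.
Margin of error = 2.02

Margin of error = z* · σ/√n
= 1.960 · 8.7/√71
= 1.960 · 8.7/8.4261
= 2.02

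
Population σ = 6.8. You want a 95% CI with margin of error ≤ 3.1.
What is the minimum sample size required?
n ≥ 19

For margin E ≤ 3.1:
n ≥ (z* · σ / E)²
n ≥ (1.960 · 6.8 / 3.1)²
n ≥ 18.48

Minimum n = 19 (rounding up)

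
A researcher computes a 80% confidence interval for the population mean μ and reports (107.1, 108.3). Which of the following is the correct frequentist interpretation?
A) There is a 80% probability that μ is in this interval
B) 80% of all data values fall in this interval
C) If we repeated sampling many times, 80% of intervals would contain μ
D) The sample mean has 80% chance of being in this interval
C

A) Wrong — μ is fixed; the randomness lives in the interval, not in μ.
B) Wrong — a CI is about the parameter μ, not individual data values.
C) Correct — this is the frequentist long-run coverage interpretation.
D) Wrong — x̄ is observed and sits in the interval by construction.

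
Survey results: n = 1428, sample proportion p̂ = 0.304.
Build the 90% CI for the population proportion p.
(0.284, 0.324)

Proportion CI:
SE = √(p̂(1-p̂)/n) = √(0.304 · 0.696 / 1428) = 0.01217

z* = 1.645
Margin = z* · SE = 1.645 · 0.01217 = 0.0200

CI: 0.304 ± 0.0200 = (0.284, 0.324)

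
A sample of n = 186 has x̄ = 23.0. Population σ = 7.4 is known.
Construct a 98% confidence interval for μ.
(21.74, 24.26)

z-interval (σ known):
z* = 2.326 for 98% confidence

Margin of error = z* · σ/√n = 2.326 · 7.4/√186 = 1.26

CI: (23.0 - 1.26, 23.0 + 1.26) = (21.74, 24.26)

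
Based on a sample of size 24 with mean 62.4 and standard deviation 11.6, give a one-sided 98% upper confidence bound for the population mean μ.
μ ≤ 67.55

Upper bound (one-sided):
t* = 2.177 (one-sided for 98%)
Upper bound = x̄ + t* · s/√n = 62.4 + 2.177 · 11.6/√24 = 67.55

We are 98% confident that μ ≤ 67.55.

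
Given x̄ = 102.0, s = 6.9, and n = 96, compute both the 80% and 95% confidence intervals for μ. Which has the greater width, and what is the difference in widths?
95% CI is wider by 0.98

df = 95
80% CI: t* = 1.291, (101.09, 102.91), width = 2 · t* · s/√n = 1.82
95% CI: t* = 1.985, (100.60, 103.40), width = 2 · t* · s/√n = 2.80

The 95% CI is wider by 2.80 - 1.82 = 0.98.
Higher confidence requires a wider interval.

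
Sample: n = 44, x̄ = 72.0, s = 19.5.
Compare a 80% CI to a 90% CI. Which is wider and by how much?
90% CI is wider by 2.22

df = 43
80% CI: t* = 1.302, (68.17, 75.83), width = 2 · t* · s/√n = 7.66
90% CI: t* = 1.681, (67.06, 76.94), width = 2 · t* · s/√n = 9.88

The 90% CI is wider by 9.88 - 7.66 = 2.22.
Higher confidence requires a wider interval.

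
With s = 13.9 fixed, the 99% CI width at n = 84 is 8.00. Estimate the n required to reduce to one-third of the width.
n ≈ 756

CI width ∝ 1/√n
To reduce width by factor 3, need √n to grow by 3 → need 3² = 9 times as many samples.

Current: n = 84, width = 8.00
New: n = 756, width ≈ 2.61

Width reduced by factor of 8.00/2.61 = 3.07.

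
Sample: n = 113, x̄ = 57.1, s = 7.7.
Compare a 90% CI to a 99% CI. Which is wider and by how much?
99% CI is wider by 1.40

df = 112
90% CI: t* = 1.659, (55.90, 58.30), width = 2 · t* · s/√n = 2.40
99% CI: t* = 2.620, (55.20, 59.00), width = 2 · t* · s/√n = 3.80

The 99% CI is wider by 3.80 - 2.40 = 1.40.
Higher confidence requires a wider interval.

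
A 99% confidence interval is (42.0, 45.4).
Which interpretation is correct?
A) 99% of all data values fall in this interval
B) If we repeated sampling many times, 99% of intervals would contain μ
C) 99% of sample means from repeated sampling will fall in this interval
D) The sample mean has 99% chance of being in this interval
B

A) Wrong — a CI is about the parameter μ, not individual data values.
B) Correct — this is the frequentist long-run coverage interpretation.
C) Wrong — coverage applies to intervals containing μ, not to future x̄ values.
D) Wrong — x̄ is observed and sits in the interval by construction.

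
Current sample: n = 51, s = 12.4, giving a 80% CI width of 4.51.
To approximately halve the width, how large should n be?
n ≈ 204

CI width ∝ 1/√n
To reduce width by factor 2, need √n to grow by 2 → need 2² = 4 times as many samples.

Current: n = 51, width = 4.51
New: n = 204, width ≈ 2.23

Width reduced by factor of 4.51/2.23 = 2.02.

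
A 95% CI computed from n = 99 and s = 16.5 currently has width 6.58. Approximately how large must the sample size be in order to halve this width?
n ≈ 396

CI width ∝ 1/√n
To reduce width by factor 2, need √n to grow by 2 → need 2² = 4 times as many samples.

Current: n = 99, width = 6.58
New: n = 396, width ≈ 3.26

Width reduced by factor of 6.58/3.26 = 2.02.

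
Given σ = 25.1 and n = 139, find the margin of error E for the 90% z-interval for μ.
Margin of error = 3.50

Margin of error = z* · σ/√n
= 1.645 · 25.1/√139
= 1.645 · 25.1/11.7898
= 3.50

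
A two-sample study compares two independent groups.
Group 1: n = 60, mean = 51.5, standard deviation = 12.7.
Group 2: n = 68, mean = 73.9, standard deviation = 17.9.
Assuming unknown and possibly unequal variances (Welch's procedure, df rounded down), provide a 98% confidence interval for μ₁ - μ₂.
(-28.81, -15.99)

Difference: x̄₁ - x̄₂ = -22.40
SE = √(s₁²/n₁ + s₂²/n₂) = √(12.7²/60 + 17.9²/68) = 2.7203
df = 120.66 → 120 (Welch–Satterthwaite, rounded down)
t* = 2.358

CI: -22.40 ± 2.358 · 2.7203 = -22.40 ± 6.41 = (-28.81, -15.99)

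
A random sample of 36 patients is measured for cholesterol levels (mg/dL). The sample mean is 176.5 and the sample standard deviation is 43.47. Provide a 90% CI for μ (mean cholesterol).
(164.26, 188.74)

t-interval (σ unknown):
df = n - 1 = 35
t* = 1.690 for 90% confidence

Margin of error = t* · s/√n = 1.690 · 43.47/√36 = 12.24

CI: (164.26, 188.74)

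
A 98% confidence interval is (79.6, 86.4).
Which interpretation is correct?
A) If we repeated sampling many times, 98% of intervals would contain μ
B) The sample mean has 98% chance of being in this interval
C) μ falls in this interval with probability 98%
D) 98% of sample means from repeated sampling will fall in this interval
A

A) Correct — this is the frequentist long-run coverage interpretation.
B) Wrong — x̄ is observed and sits in the interval by construction.
C) Wrong — μ is fixed; the randomness lives in the interval, not in μ.
D) Wrong — coverage applies to intervals containing μ, not to future x̄ values.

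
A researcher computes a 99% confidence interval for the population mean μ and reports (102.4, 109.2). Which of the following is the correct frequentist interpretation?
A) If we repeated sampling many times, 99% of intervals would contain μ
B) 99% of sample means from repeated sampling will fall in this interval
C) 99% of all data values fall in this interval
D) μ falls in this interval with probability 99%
A

A) Correct — this is the frequentist long-run coverage interpretation.
B) Wrong — coverage applies to intervals containing μ, not to future x̄ values.
C) Wrong — a CI is about the parameter μ, not individual data values.
D) Wrong — μ is fixed; the randomness lives in the interval, not in μ.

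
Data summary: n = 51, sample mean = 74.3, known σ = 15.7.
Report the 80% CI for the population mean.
(71.48, 77.12)

z-interval (σ known):
z* = 1.282 for 80% confidence

Margin of error = z* · σ/√n = 1.282 · 15.7/√51 = 2.82

CI: (74.3 - 2.82, 74.3 + 2.82) = (71.48, 77.12)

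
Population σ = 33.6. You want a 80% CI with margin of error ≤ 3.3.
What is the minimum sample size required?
n ≥ 171

For margin E ≤ 3.3:
n ≥ (z* · σ / E)²
n ≥ (1.282 · 33.6 / 3.3)²
n ≥ 170.38

Minimum n = 171 (rounding up)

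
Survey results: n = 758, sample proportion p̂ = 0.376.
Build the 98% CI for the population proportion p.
(0.335, 0.417)

Proportion CI:
SE = √(p̂(1-p̂)/n) = √(0.376 · 0.624 / 758) = 0.01759

z* = 2.326
Margin = z* · SE = 2.326 · 0.01759 = 0.0409

CI: 0.376 ± 0.0409 = (0.335, 0.417)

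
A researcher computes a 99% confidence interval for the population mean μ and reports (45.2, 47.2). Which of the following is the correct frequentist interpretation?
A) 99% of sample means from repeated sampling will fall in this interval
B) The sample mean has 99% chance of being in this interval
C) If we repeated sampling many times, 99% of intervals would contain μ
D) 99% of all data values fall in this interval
C

A) Wrong — coverage applies to intervals containing μ, not to future x̄ values.
B) Wrong — x̄ is observed and sits in the interval by construction.
C) Correct — this is the frequentist long-run coverage interpretation.
D) Wrong — a CI is about the parameter μ, not individual data values.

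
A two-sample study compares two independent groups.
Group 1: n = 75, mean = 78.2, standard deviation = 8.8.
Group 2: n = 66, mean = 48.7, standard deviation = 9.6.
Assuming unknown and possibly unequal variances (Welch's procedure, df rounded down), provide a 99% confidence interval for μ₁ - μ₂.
(25.43, 33.57)

Difference: x̄₁ - x̄₂ = 29.50
SE = √(s₁²/n₁ + s₂²/n₂) = √(8.8²/75 + 9.6²/66) = 1.5585
df = 132.86 → 132 (Welch–Satterthwaite, rounded down)
t* = 2.614

CI: 29.50 ± 2.614 · 1.5585 = 29.50 ± 4.07 = (25.43, 33.57)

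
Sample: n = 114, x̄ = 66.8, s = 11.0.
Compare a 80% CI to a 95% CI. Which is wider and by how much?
95% CI is wider by 1.42

df = 113
80% CI: t* = 1.289, (65.47, 68.13), width = 2 · t* · s/√n = 2.66
95% CI: t* = 1.981, (64.76, 68.84), width = 2 · t* · s/√n = 4.08

The 95% CI is wider by 4.08 - 2.66 = 1.42.
Higher confidence requires a wider interval.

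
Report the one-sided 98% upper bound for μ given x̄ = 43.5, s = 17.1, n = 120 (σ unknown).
μ ≤ 46.74

Upper bound (one-sided):
t* = 2.077 (one-sided for 98%)
Upper bound = x̄ + t* · s/√n = 43.5 + 2.077 · 17.1/√120 = 46.74

We are 98% confident that μ ≤ 46.74.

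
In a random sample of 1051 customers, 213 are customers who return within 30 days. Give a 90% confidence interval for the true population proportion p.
(0.182, 0.223)

Proportion CI:
p̂ = 213/1051 = 0.20266
SE = √(p̂(1-p̂)/n) = √(0.20266 · 0.79734 / 1051) = 0.01240

z* = 1.645
Margin = z* · SE = 1.645 · 0.01240 = 0.0204

CI: 0.20266 ± 0.0204 = (0.182, 0.223)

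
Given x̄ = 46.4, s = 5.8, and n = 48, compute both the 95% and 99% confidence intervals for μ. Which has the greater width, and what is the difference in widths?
99% CI is wider by 1.13

df = 47
95% CI: t* = 2.012, (44.72, 48.08), width = 2 · t* · s/√n = 3.37
99% CI: t* = 2.685, (44.15, 48.65), width = 2 · t* · s/√n = 4.50

The 99% CI is wider by 4.50 - 3.37 = 1.13.
Higher confidence requires a wider interval.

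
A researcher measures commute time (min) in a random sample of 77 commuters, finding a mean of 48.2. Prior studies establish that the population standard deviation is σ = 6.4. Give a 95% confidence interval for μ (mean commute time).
(46.77, 49.63)

z-interval (σ known):
z* = 1.960 for 95% confidence

Margin of error = z* · σ/√n = 1.960 · 6.4/√77 = 1.43

CI: (48.2 - 1.43, 48.2 + 1.43) = (46.77, 49.63)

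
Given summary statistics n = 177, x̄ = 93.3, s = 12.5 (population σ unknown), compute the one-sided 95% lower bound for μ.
μ ≥ 91.75

Lower bound (one-sided):
t* = 1.654 (one-sided for 95%)
Lower bound = x̄ - t* · s/√n = 93.3 - 1.654 · 12.5/√177 = 91.75

We are 95% confident that μ ≥ 91.75.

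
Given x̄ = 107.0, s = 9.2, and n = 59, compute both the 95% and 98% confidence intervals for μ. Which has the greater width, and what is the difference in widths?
98% CI is wider by 0.93

df = 58
95% CI: t* = 2.002, (104.60, 109.40), width = 2 · t* · s/√n = 4.80
98% CI: t* = 2.392, (104.14, 109.86), width = 2 · t* · s/√n = 5.73

The 98% CI is wider by 5.73 - 4.80 = 0.93.
Higher confidence requires a wider interval.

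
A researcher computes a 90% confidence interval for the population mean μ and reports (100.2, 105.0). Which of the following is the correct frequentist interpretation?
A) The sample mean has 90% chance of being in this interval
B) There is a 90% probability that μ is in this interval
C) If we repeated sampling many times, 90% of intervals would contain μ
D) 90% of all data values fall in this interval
C

A) Wrong — x̄ is observed and sits in the interval by construction.
B) Wrong — μ is fixed; the randomness lives in the interval, not in μ.
C) Correct — this is the frequentist long-run coverage interpretation.
D) Wrong — a CI is about the parameter μ, not individual data values.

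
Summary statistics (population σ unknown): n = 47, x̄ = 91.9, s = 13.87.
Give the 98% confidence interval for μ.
(87.02, 96.78)

t-interval (σ unknown):
df = n - 1 = 46
t* = 2.410 for 98% confidence

Margin of error = t* · s/√n = 2.410 · 13.87/√47 = 4.88

CI: (87.02, 96.78)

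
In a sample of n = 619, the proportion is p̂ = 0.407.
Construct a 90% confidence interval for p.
(0.375, 0.439)

Proportion CI:
SE = √(p̂(1-p̂)/n) = √(0.407 · 0.593 / 619) = 0.01975

z* = 1.645
Margin = z* · SE = 1.645 · 0.01975 = 0.0325

CI: 0.407 ± 0.0325 = (0.375, 0.439)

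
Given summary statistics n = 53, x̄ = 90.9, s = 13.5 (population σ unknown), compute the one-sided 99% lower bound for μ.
μ ≥ 86.45

Lower bound (one-sided):
t* = 2.400 (one-sided for 99%)
Lower bound = x̄ - t* · s/√n = 90.9 - 2.400 · 13.5/√53 = 86.45

We are 99% confident that μ ≥ 86.45.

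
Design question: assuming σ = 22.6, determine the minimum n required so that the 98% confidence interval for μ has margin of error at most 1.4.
n ≥ 1410

For margin E ≤ 1.4:
n ≥ (z* · σ / E)²
n ≥ (2.326 · 22.6 / 1.4)²
n ≥ 1409.87

Minimum n = 1410 (rounding up)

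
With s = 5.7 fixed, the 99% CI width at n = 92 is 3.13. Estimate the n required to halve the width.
n ≈ 368

CI width ∝ 1/√n
To reduce width by factor 2, need √n to grow by 2 → need 2² = 4 times as many samples.

Current: n = 92, width = 3.13
New: n = 368, width ≈ 1.54

Width reduced by factor of 3.13/1.54 = 2.03.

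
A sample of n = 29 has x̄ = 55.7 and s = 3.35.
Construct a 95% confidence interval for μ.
(54.43, 56.97)

t-interval (σ unknown):
df = n - 1 = 28
t* = 2.048 for 95% confidence

Margin of error = t* · s/√n = 2.048 · 3.35/√29 = 1.27

CI: (54.43, 56.97)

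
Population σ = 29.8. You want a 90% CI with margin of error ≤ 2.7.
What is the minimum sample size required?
n ≥ 330

For margin E ≤ 2.7:
n ≥ (z* · σ / E)²
n ≥ (1.645 · 29.8 / 2.7)²
n ≥ 329.64

Minimum n = 330 (rounding up)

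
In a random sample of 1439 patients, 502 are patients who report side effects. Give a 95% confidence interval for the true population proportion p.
(0.324, 0.373)

Proportion CI:
p̂ = 502/1439 = 0.34885
SE = √(p̂(1-p̂)/n) = √(0.34885 · 0.65115 / 1439) = 0.01256

z* = 1.960
Margin = z* · SE = 1.960 · 0.01256 = 0.0246

CI: 0.34885 ± 0.0246 = (0.324, 0.373)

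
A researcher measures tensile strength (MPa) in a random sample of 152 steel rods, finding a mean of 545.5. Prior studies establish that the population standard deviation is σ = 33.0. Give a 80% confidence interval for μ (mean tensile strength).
(542.07, 548.93)

z-interval (σ known):
z* = 1.282 for 80% confidence

Margin of error = z* · σ/√n = 1.282 · 33.0/√152 = 3.43

CI: (545.5 - 3.43, 545.5 + 3.43) = (542.07, 548.93)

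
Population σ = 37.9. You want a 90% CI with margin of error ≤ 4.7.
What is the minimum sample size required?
n ≥ 176

For margin E ≤ 4.7:
n ≥ (z* · σ / E)²
n ≥ (1.645 · 37.9 / 4.7)²
n ≥ 175.96

Minimum n = 176 (rounding up)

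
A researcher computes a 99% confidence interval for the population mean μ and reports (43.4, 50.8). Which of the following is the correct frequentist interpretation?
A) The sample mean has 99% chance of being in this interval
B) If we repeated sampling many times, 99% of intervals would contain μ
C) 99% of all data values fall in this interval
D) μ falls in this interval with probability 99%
B

A) Wrong — x̄ is observed and sits in the interval by construction.
B) Correct — this is the frequentist long-run coverage interpretation.
C) Wrong — a CI is about the parameter μ, not individual data values.
D) Wrong — μ is fixed; the randomness lives in the interval, not in μ.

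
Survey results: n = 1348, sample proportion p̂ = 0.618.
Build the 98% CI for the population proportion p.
(0.587, 0.649)

Proportion CI:
SE = √(p̂(1-p̂)/n) = √(0.618 · 0.382 / 1348) = 0.01323

z* = 2.326
Margin = z* · SE = 2.326 · 0.01323 = 0.0308

CI: 0.618 ± 0.0308 = (0.587, 0.649)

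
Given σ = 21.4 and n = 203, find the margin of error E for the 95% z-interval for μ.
Margin of error = 2.94

Margin of error = z* · σ/√n
= 1.960 · 21.4/√203
= 1.960 · 21.4/14.2478
= 2.94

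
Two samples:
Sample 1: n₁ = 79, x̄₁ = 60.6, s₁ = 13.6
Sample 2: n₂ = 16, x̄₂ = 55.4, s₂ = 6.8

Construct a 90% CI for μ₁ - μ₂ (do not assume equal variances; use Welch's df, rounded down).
(1.36, 9.04)

Difference: x̄₁ - x̄₂ = 5.20
SE = √(s₁²/n₁ + s₂²/n₂) = √(13.6²/79 + 6.8²/16) = 2.2872
df = 43.64 → 43 (Welch–Satterthwaite, rounded down)
t* = 1.681

CI: 5.20 ± 1.681 · 2.2872 = 5.20 ± 3.84 = (1.36, 9.04)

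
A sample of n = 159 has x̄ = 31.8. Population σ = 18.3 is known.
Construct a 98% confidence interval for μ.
(28.42, 35.18)

z-interval (σ known):
z* = 2.326 for 98% confidence

Margin of error = z* · σ/√n = 2.326 · 18.3/√159 = 3.38

CI: (31.8 - 3.38, 31.8 + 3.38) = (28.42, 35.18)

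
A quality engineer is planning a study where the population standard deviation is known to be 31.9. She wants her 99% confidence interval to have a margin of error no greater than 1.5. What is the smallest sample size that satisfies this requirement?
n ≥ 3002

For margin E ≤ 1.5:
n ≥ (z* · σ / E)²
n ≥ (2.576 · 31.9 / 1.5)²
n ≥ 3001.17

Minimum n = 3002 (rounding up)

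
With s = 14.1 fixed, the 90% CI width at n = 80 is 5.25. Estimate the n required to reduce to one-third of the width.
n ≈ 720

CI width ∝ 1/√n
To reduce width by factor 3, need √n to grow by 3 → need 3² = 9 times as many samples.

Current: n = 80, width = 5.25
New: n = 720, width ≈ 1.73

Width reduced by factor of 5.25/1.73 = 3.03.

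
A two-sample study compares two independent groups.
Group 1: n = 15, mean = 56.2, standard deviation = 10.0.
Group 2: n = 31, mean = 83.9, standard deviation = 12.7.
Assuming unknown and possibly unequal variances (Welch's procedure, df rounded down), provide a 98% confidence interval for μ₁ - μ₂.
(-36.11, -19.29)

Difference: x̄₁ - x̄₂ = -27.70
SE = √(s₁²/n₁ + s₂²/n₂) = √(10.0²/15 + 12.7²/31) = 3.4452
df = 34.56 → 34 (Welch–Satterthwaite, rounded down)
t* = 2.441

CI: -27.70 ± 2.441 · 3.4452 = -27.70 ± 8.41 = (-36.11, -19.29)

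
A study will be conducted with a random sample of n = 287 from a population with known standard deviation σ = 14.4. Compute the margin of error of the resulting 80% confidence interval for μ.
Margin of error = 1.09

Margin of error = z* · σ/√n
= 1.282 · 14.4/√287
= 1.282 · 14.4/16.9411
= 1.09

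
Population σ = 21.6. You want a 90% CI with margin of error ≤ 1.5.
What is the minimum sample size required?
n ≥ 562

For margin E ≤ 1.5:
n ≥ (z* · σ / E)²
n ≥ (1.645 · 21.6 / 1.5)²
n ≥ 561.12

Minimum n = 562 (rounding up)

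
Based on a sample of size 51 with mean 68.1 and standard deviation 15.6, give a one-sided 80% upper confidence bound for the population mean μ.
μ ≤ 69.95

Upper bound (one-sided):
t* = 0.849 (one-sided for 80%)
Upper bound = x̄ + t* · s/√n = 68.1 + 0.849 · 15.6/√51 = 69.95

We are 80% confident that μ ≤ 69.95.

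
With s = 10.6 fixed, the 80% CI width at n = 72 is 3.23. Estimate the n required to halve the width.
n ≈ 288

CI width ∝ 1/√n
To reduce width by factor 2, need √n to grow by 2 → need 2² = 4 times as many samples.

Current: n = 72, width = 3.23
New: n = 288, width ≈ 1.61

Width reduced by factor of 3.23/1.61 = 2.01.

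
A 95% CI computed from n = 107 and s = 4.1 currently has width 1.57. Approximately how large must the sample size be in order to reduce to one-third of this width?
n ≈ 963

CI width ∝ 1/√n
To reduce width by factor 3, need √n to grow by 3 → need 3² = 9 times as many samples.

Current: n = 107, width = 1.57
New: n = 963, width ≈ 0.52

Width reduced by factor of 1.57/0.52 = 3.02.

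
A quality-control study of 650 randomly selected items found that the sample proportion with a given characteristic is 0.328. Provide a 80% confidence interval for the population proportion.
(0.304, 0.352)

Proportion CI:
SE = √(p̂(1-p̂)/n) = √(0.328 · 0.672 / 650) = 0.01841

z* = 1.282
Margin = z* · SE = 1.282 · 0.01841 = 0.0236

CI: 0.328 ± 0.0236 = (0.304, 0.352)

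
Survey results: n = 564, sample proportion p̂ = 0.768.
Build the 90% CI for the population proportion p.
(0.739, 0.797)

Proportion CI:
SE = √(p̂(1-p̂)/n) = √(0.768 · 0.232 / 564) = 0.01777

z* = 1.645
Margin = z* · SE = 1.645 · 0.01777 = 0.0292

CI: 0.768 ± 0.0292 = (0.739, 0.797)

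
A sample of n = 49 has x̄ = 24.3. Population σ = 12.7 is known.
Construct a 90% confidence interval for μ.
(21.32, 27.28)

z-interval (σ known):
z* = 1.645 for 90% confidence

Margin of error = z* · σ/√n = 1.645 · 12.7/√49 = 2.98

CI: (24.3 - 2.98, 24.3 + 2.98) = (21.32, 27.28)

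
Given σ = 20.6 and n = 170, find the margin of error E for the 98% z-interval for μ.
Margin of error = 3.67

Margin of error = z* · σ/√n
= 2.326 · 20.6/√170
= 2.326 · 20.6/13.0384
= 3.67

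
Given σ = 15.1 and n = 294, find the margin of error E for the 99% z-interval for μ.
Margin of error = 2.27

Margin of error = z* · σ/√n
= 2.576 · 15.1/√294
= 2.576 · 15.1/17.1464
= 2.27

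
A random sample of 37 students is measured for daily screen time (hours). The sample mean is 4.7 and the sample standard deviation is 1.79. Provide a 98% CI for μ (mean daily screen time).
(3.98, 5.42)

t-interval (σ unknown):
df = n - 1 = 36
t* = 2.434 for 98% confidence

Margin of error = t* · s/√n = 2.434 · 1.79/√37 = 0.72

CI: (3.98, 5.42)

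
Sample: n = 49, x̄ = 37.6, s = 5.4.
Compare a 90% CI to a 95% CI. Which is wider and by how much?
95% CI is wider by 0.51

df = 48
90% CI: t* = 1.677, (36.31, 38.89), width = 2 · t* · s/√n = 2.59
95% CI: t* = 2.011, (36.05, 39.15), width = 2 · t* · s/√n = 3.10

The 95% CI is wider by 3.10 - 2.59 = 0.51.
Higher confidence requires a wider interval.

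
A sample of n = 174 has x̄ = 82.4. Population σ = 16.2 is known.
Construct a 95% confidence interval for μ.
(79.99, 84.81)

z-interval (σ known):
z* = 1.960 for 95% confidence

Margin of error = z* · σ/√n = 1.960 · 16.2/√174 = 2.41

CI: (82.4 - 2.41, 82.4 + 2.41) = (79.99, 84.81)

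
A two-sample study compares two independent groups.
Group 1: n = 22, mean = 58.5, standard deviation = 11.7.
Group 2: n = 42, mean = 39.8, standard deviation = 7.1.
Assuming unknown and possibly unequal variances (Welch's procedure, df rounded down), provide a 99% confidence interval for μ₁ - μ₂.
(11.19, 26.21)

Difference: x̄₁ - x̄₂ = 18.70
SE = √(s₁²/n₁ + s₂²/n₂) = √(11.7²/22 + 7.1²/42) = 2.7244
df = 29.32 → 29 (Welch–Satterthwaite, rounded down)
t* = 2.756

CI: 18.70 ± 2.756 · 2.7244 = 18.70 ± 7.51 = (11.19, 26.21)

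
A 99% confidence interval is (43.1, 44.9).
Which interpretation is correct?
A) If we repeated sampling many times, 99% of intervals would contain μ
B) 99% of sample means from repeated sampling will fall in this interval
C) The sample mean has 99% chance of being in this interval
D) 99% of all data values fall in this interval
A

A) Correct — this is the frequentist long-run coverage interpretation.
B) Wrong — coverage applies to intervals containing μ, not to future x̄ values.
C) Wrong — x̄ is observed and sits in the interval by construction.
D) Wrong — a CI is about the parameter μ, not individual data values.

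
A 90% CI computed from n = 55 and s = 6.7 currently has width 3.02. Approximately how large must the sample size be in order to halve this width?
n ≈ 220

CI width ∝ 1/√n
To reduce width by factor 2, need √n to grow by 2 → need 2² = 4 times as many samples.

Current: n = 55, width = 3.02
New: n = 220, width ≈ 1.49

Width reduced by factor of 3.02/1.49 = 2.03.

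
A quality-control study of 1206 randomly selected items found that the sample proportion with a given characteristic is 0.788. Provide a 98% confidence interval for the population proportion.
(0.761, 0.815)

Proportion CI:
SE = √(p̂(1-p̂)/n) = √(0.788 · 0.212 / 1206) = 0.01177

z* = 2.326
Margin = z* · SE = 2.326 · 0.01177 = 0.0274

CI: 0.788 ± 0.0274 = (0.761, 0.815)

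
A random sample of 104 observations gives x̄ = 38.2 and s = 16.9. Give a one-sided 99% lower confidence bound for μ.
μ ≥ 34.28

Lower bound (one-sided):
t* = 2.363 (one-sided for 99%)
Lower bound = x̄ - t* · s/√n = 38.2 - 2.363 · 16.9/√104 = 34.28

We are 99% confident that μ ≥ 34.28.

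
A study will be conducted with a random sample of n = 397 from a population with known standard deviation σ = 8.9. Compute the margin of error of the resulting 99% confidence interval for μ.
Margin of error = 1.15

Margin of error = z* · σ/√n
= 2.576 · 8.9/√397
= 2.576 · 8.9/19.9249
= 1.15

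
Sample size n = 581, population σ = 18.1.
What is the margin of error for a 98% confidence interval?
Margin of error = 1.75

Margin of error = z* · σ/√n
= 2.326 · 18.1/√581
= 2.326 · 18.1/24.1039
= 1.75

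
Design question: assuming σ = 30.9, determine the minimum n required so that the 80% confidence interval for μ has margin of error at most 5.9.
n ≥ 46

For margin E ≤ 5.9:
n ≥ (z* · σ / E)²
n ≥ (1.282 · 30.9 / 5.9)²
n ≥ 45.08

Minimum n = 46 (rounding up)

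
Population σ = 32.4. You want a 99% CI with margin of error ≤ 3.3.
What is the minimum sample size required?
n ≥ 640

For margin E ≤ 3.3:
n ≥ (z* · σ / E)²
n ≥ (2.576 · 32.4 / 3.3)²
n ≥ 639.67

Minimum n = 640 (rounding up)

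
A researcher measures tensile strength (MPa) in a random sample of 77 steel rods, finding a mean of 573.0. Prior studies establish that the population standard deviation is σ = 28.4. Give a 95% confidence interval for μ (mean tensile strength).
(566.66, 579.34)

z-interval (σ known):
z* = 1.960 for 95% confidence

Margin of error = z* · σ/√n = 1.960 · 28.4/√77 = 6.34

CI: (573.0 - 6.34, 573.0 + 6.34) = (566.66, 579.34)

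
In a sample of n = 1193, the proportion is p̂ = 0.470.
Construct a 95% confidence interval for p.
(0.442, 0.498)

Proportion CI:
SE = √(p̂(1-p̂)/n) = √(0.470 · 0.530 / 1193) = 0.01445

z* = 1.960
Margin = z* · SE = 1.960 · 0.01445 = 0.0283

CI: 0.470 ± 0.0283 = (0.442, 0.498)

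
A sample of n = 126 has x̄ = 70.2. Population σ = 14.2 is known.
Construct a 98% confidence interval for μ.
(67.26, 73.14)

z-interval (σ known):
z* = 2.326 for 98% confidence

Margin of error = z* · σ/√n = 2.326 · 14.2/√126 = 2.94

CI: (70.2 - 2.94, 70.2 + 2.94) = (67.26, 73.14)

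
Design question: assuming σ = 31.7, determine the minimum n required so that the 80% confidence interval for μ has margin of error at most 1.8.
n ≥ 510

For margin E ≤ 1.8:
n ≥ (z* · σ / E)²
n ≥ (1.282 · 31.7 / 1.8)²
n ≥ 509.74

Minimum n = 510 (rounding up)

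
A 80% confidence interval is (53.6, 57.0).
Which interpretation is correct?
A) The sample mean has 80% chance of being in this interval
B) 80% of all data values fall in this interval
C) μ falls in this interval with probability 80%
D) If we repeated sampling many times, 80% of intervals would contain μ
D

A) Wrong — x̄ is observed and sits in the interval by construction.
B) Wrong — a CI is about the parameter μ, not individual data values.
C) Wrong — μ is fixed; the randomness lives in the interval, not in μ.
D) Correct — this is the frequentist long-run coverage interpretation.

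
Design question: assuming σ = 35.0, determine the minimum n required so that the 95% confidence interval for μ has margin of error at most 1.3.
n ≥ 2785

For margin E ≤ 1.3:
n ≥ (z* · σ / E)²
n ≥ (1.960 · 35.0 / 1.3)²
n ≥ 2784.59

Minimum n = 2785 (rounding up)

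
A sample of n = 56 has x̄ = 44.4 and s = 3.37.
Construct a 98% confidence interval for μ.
(43.32, 45.48)

t-interval (σ unknown):
df = n - 1 = 55
t* = 2.396 for 98% confidence

Margin of error = t* · s/√n = 2.396 · 3.37/√56 = 1.08

CI: (43.32, 45.48)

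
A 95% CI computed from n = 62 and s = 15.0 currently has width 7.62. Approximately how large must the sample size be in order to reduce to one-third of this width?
n ≈ 558

CI width ∝ 1/√n
To reduce width by factor 3, need √n to grow by 3 → need 3² = 9 times as many samples.

Current: n = 62, width = 7.62
New: n = 558, width ≈ 2.49

Width reduced by factor of 7.62/2.49 = 3.06.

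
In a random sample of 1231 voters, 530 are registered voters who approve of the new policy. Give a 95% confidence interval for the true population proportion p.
(0.403, 0.458)

Proportion CI:
p̂ = 530/1231 = 0.43054
SE = √(p̂(1-p̂)/n) = √(0.43054 · 0.56946 / 1231) = 0.01411

z* = 1.960
Margin = z* · SE = 1.960 · 0.01411 = 0.0277

CI: 0.43054 ± 0.0277 = (0.403, 0.458)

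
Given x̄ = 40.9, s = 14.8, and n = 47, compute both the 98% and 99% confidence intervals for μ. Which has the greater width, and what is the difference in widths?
99% CI is wider by 1.19

df = 46
98% CI: t* = 2.410, (35.70, 46.10), width = 2 · t* · s/√n = 10.41
99% CI: t* = 2.687, (35.10, 46.70), width = 2 · t* · s/√n = 11.60

The 99% CI is wider by 11.60 - 10.41 = 1.19.
Higher confidence requires a wider interval.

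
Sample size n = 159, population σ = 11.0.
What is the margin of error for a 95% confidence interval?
Margin of error = 1.71

Margin of error = z* · σ/√n
= 1.960 · 11.0/√159
= 1.960 · 11.0/12.6095
= 1.71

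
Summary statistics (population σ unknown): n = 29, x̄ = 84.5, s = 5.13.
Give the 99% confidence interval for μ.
(81.87, 87.13)

t-interval (σ unknown):
df = n - 1 = 28
t* = 2.763 for 99% confidence

Margin of error = t* · s/√n = 2.763 · 5.13/√29 = 2.63

CI: (81.87, 87.13)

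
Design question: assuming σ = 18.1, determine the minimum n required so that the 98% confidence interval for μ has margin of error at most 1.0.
n ≥ 1773

For margin E ≤ 1.0:
n ≥ (z* · σ / E)²
n ≥ (2.326 · 18.1 / 1.0)²
n ≥ 1772.46

Minimum n = 1773 (rounding up)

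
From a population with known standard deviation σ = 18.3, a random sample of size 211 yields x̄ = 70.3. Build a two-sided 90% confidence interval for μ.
(68.23, 72.37)

z-interval (σ known):
z* = 1.645 for 90% confidence

Margin of error = z* · σ/√n = 1.645 · 18.3/√211 = 2.07

CI: (70.3 - 2.07, 70.3 + 2.07) = (68.23, 72.37)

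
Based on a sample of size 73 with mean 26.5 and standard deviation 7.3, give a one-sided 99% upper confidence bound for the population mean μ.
μ ≤ 28.53

Upper bound (one-sided):
t* = 2.379 (one-sided for 99%)
Upper bound = x̄ + t* · s/√n = 26.5 + 2.379 · 7.3/√73 = 28.53

We are 99% confident that μ ≤ 28.53.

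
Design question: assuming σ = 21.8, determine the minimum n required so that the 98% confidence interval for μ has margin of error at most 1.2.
n ≥ 1786

For margin E ≤ 1.2:
n ≥ (z* · σ / E)²
n ≥ (2.326 · 21.8 / 1.2)²
n ≥ 1785.54

Minimum n = 1786 (rounding up)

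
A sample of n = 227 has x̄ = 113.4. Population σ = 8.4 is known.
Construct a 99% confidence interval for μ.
(111.96, 114.84)

z-interval (σ known):
z* = 2.576 for 99% confidence

Margin of error = z* · σ/√n = 2.576 · 8.4/√227 = 1.44

CI: (113.4 - 1.44, 113.4 + 1.44) = (111.96, 114.84)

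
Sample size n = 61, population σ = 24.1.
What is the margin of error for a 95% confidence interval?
Margin of error = 6.05

Margin of error = z* · σ/√n
= 1.960 · 24.1/√61
= 1.960 · 24.1/7.8102
= 6.05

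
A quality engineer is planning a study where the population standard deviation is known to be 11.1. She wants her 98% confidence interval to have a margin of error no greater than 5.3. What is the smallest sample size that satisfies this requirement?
n ≥ 24

For margin E ≤ 5.3:
n ≥ (z* · σ / E)²
n ≥ (2.326 · 11.1 / 5.3)²
n ≥ 23.73

Minimum n = 24 (rounding up)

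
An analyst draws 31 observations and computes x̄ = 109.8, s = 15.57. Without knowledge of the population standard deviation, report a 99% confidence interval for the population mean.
(102.11, 117.49)

t-interval (σ unknown):
df = n - 1 = 30
t* = 2.750 for 99% confidence

Margin of error = t* · s/√n = 2.750 · 15.57/√31 = 7.69

CI: (102.11, 117.49)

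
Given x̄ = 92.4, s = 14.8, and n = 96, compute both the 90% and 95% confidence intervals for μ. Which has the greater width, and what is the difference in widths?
95% CI is wider by 0.98

df = 95
90% CI: t* = 1.661, (89.89, 94.91), width = 2 · t* · s/√n = 5.02
95% CI: t* = 1.985, (89.40, 95.40), width = 2 · t* · s/√n = 6.00

The 95% CI is wider by 6.00 - 5.02 = 0.98.
Higher confidence requires a wider interval.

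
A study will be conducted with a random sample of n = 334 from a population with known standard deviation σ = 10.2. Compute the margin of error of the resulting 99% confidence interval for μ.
Margin of error = 1.44

Margin of error = z* · σ/√n
= 2.576 · 10.2/√334
= 2.576 · 10.2/18.2757
= 1.44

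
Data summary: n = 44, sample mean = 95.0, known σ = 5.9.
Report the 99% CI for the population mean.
(92.71, 97.29)

z-interval (σ known):
z* = 2.576 for 99% confidence

Margin of error = z* · σ/√n = 2.576 · 5.9/√44 = 2.29

CI: (95.0 - 2.29, 95.0 + 2.29) = (92.71, 97.29)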